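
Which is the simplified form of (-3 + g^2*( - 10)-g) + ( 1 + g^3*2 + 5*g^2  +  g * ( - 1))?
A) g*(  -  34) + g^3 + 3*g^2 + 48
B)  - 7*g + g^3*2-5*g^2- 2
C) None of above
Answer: C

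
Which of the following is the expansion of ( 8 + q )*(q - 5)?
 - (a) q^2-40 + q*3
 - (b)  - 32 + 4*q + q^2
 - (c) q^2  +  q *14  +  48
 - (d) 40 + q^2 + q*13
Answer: a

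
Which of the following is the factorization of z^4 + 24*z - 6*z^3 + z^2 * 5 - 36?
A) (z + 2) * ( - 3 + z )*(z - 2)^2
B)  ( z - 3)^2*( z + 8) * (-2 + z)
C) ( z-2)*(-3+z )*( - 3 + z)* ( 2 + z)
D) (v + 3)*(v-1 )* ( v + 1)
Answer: C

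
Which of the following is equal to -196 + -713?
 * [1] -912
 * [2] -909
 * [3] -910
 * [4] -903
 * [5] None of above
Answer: 2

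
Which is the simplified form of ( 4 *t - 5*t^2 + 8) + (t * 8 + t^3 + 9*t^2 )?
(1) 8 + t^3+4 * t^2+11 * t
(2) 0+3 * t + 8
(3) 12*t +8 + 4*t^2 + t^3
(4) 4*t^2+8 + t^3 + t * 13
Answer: 3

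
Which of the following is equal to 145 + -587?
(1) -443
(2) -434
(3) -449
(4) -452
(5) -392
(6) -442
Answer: 6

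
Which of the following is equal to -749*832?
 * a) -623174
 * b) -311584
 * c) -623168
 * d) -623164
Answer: c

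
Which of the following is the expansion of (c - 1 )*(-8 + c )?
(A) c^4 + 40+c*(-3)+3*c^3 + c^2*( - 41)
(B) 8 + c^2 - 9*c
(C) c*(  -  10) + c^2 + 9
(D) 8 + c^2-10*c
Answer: B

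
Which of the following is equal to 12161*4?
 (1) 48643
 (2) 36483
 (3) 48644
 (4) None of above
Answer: 3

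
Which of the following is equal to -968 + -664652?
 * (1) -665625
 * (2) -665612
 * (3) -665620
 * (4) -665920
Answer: 3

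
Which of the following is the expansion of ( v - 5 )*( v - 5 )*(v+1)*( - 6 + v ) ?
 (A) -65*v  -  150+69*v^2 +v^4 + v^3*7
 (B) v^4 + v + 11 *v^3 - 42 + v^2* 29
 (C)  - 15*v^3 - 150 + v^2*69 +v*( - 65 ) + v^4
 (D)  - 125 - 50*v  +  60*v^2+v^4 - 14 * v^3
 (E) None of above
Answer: C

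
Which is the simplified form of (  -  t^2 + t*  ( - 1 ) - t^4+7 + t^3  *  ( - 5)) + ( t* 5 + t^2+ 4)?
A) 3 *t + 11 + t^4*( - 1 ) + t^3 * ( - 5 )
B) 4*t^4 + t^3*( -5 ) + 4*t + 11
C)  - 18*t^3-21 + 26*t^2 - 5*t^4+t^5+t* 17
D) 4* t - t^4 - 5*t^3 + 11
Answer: D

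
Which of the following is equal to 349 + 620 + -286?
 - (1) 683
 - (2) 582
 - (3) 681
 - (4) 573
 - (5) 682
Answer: 1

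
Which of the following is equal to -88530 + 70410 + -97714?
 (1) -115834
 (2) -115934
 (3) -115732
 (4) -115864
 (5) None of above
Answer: 1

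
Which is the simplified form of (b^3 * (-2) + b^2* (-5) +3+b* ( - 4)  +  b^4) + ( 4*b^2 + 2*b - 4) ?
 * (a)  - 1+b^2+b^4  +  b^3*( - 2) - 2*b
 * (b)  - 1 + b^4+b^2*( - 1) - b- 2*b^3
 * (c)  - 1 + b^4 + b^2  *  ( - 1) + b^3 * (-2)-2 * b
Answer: c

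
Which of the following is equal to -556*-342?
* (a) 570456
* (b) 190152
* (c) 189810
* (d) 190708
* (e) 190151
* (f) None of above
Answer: b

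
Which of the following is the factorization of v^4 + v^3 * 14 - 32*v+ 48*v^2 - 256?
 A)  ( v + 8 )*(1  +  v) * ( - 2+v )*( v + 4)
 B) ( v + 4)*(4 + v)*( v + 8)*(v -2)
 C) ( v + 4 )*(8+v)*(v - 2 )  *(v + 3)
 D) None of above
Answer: B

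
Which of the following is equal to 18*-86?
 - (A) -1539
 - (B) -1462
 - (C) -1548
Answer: C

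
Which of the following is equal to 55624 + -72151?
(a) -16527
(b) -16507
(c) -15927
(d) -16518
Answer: a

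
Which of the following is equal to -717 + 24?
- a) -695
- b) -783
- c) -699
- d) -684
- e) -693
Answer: e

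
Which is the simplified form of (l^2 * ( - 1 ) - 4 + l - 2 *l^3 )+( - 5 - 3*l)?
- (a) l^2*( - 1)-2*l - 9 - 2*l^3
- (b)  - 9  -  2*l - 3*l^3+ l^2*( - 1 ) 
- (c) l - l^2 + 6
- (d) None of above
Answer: a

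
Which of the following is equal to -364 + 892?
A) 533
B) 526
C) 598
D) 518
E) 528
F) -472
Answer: E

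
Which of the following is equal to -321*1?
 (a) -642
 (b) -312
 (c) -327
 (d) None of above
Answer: d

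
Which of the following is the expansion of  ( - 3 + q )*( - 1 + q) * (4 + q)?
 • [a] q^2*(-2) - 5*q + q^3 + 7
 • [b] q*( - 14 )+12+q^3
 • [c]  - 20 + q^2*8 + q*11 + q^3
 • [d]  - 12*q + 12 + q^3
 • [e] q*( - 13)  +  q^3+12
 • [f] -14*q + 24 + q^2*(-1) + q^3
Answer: e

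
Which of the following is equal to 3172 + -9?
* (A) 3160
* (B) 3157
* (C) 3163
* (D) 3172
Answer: C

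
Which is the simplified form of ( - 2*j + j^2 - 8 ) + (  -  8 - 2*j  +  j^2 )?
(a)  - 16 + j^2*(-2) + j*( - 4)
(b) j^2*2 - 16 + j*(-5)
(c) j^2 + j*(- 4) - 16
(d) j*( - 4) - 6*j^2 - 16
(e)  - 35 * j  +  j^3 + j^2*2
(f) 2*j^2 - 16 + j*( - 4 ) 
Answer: f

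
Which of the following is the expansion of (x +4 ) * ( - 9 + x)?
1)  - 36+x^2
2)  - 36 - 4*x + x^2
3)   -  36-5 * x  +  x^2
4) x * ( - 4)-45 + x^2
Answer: 3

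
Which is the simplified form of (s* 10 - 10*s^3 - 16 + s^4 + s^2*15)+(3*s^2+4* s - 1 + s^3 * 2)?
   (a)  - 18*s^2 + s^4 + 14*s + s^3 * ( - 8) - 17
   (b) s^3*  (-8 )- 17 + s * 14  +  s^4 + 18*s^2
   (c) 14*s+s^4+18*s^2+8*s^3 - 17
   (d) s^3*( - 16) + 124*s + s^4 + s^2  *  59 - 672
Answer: b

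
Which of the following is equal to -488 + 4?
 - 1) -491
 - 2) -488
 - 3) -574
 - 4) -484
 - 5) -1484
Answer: 4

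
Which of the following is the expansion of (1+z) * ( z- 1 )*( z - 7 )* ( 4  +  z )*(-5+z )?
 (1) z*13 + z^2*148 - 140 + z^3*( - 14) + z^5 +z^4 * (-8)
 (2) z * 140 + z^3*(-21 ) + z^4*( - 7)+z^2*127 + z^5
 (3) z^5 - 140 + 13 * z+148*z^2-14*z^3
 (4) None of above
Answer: 1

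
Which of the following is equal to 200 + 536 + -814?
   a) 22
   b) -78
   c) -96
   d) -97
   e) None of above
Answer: b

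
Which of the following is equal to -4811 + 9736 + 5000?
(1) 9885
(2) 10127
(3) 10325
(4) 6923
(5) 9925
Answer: 5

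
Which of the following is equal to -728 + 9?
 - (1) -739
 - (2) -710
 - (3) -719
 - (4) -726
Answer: 3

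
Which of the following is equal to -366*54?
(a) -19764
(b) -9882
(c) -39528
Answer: a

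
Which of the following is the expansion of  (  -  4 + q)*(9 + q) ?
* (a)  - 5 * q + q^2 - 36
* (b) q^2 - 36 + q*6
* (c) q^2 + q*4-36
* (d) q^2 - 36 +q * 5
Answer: d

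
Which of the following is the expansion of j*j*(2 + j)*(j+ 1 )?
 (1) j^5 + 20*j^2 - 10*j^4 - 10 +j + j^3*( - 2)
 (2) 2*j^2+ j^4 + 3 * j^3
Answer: 2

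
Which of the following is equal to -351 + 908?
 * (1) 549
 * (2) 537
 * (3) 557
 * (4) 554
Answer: 3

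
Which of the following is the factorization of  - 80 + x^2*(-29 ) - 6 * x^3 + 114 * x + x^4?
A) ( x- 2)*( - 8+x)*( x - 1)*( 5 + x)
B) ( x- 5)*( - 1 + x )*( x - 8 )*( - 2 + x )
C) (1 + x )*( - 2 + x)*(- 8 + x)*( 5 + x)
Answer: A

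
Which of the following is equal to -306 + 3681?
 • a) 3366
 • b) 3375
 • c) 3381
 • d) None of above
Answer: b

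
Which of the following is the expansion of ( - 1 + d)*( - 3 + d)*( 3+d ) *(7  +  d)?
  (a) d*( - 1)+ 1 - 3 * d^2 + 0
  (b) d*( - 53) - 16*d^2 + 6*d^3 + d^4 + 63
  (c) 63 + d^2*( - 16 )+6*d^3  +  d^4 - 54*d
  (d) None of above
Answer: c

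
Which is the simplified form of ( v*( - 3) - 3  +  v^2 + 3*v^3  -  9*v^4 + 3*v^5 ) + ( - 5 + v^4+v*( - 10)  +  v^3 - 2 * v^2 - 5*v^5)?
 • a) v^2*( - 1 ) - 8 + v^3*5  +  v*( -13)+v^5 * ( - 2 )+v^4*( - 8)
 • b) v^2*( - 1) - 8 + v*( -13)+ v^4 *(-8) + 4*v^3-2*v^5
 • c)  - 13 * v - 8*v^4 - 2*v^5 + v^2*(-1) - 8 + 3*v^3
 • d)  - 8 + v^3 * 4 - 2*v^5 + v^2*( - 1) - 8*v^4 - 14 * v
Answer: b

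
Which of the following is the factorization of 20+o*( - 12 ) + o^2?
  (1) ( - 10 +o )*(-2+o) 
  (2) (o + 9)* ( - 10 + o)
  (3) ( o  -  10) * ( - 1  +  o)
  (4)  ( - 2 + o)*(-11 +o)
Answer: 1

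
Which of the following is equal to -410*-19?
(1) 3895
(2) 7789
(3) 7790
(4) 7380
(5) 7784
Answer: 3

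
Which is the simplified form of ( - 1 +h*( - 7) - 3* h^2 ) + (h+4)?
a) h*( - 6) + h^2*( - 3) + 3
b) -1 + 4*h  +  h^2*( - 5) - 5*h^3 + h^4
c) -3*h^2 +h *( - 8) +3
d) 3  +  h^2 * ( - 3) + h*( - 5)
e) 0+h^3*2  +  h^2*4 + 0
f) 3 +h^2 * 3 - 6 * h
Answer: a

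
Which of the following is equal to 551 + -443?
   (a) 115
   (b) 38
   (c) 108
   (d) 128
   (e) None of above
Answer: c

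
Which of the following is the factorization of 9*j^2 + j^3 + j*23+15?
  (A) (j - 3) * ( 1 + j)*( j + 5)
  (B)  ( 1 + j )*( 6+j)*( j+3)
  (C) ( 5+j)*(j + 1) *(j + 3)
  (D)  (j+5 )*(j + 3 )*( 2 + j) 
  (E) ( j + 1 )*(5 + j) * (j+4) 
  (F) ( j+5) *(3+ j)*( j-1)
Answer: C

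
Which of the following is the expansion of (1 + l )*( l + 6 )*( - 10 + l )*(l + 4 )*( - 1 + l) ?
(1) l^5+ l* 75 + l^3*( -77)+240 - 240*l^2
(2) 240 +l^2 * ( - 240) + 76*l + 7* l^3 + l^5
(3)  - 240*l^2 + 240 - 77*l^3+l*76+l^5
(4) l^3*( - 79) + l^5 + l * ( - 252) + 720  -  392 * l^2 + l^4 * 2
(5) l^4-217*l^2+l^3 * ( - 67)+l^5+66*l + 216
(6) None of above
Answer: 3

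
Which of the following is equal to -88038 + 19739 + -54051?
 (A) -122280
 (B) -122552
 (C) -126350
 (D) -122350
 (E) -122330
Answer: D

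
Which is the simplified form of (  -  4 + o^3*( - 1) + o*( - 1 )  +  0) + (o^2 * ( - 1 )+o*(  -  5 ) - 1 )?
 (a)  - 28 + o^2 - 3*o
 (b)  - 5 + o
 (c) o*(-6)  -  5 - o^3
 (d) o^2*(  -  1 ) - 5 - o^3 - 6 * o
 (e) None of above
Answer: d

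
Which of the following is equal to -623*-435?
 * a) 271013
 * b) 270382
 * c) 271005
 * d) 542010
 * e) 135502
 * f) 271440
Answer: c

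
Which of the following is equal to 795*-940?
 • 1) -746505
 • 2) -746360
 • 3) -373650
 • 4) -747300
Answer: 4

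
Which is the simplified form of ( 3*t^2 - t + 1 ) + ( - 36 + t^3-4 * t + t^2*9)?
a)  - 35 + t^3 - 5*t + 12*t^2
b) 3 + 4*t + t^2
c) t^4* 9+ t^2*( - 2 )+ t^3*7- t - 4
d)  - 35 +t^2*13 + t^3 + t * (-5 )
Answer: a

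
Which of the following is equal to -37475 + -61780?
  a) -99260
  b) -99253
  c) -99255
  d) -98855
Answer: c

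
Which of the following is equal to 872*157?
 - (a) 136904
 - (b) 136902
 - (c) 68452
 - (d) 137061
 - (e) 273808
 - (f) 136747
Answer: a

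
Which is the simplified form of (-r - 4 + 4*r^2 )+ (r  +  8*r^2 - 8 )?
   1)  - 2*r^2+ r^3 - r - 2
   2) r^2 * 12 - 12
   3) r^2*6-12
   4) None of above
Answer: 2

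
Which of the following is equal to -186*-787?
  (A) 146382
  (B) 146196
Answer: A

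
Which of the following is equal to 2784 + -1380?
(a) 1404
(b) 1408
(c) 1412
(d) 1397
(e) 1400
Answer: a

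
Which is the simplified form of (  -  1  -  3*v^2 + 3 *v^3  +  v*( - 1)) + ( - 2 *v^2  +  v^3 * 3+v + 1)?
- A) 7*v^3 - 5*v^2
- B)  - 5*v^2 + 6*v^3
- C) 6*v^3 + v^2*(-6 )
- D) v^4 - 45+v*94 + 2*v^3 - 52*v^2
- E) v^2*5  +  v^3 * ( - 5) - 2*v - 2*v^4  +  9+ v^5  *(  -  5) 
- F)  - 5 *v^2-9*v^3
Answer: B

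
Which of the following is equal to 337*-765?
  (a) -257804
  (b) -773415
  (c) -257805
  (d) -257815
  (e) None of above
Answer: c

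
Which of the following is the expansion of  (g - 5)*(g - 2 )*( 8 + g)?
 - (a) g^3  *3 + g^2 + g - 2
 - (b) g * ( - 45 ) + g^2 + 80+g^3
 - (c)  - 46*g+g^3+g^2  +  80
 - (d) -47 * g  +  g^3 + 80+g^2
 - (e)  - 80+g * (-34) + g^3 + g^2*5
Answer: c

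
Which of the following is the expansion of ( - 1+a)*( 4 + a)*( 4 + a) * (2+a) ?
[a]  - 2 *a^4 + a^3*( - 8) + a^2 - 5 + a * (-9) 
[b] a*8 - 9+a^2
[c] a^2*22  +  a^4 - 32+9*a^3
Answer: c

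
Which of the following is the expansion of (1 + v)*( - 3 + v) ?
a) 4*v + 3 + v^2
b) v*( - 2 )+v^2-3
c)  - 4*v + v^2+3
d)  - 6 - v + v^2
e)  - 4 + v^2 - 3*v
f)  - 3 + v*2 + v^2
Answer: b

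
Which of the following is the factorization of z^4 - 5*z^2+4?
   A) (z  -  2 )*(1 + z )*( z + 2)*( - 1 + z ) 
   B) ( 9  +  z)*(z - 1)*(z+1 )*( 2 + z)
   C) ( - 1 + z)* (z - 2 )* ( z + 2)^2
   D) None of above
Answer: A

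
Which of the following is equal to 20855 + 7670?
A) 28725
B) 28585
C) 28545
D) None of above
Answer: D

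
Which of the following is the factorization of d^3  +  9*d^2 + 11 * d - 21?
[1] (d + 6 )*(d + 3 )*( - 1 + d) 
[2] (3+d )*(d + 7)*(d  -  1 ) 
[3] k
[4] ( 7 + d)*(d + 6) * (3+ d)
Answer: 2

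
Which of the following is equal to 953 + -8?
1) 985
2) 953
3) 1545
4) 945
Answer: 4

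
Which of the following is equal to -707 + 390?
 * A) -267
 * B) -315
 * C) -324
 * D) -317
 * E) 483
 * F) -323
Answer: D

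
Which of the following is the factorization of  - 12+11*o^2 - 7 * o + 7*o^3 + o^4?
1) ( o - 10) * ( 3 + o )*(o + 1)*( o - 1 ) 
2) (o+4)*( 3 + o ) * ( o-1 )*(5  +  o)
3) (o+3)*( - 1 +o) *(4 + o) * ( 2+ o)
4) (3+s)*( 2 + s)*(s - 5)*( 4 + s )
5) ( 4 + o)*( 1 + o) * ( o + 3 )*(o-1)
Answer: 5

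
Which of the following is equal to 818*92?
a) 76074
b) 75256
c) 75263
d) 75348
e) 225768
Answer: b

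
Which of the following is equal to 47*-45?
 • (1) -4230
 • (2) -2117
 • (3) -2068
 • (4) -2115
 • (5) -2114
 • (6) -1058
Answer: 4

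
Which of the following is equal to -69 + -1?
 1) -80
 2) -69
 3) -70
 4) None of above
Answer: 3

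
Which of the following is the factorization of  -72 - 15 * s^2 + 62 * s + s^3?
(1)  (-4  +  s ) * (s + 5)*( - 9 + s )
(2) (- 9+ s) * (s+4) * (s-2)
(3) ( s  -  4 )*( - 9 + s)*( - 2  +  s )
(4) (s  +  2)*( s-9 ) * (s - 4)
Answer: 3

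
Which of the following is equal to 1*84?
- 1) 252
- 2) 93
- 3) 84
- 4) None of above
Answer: 3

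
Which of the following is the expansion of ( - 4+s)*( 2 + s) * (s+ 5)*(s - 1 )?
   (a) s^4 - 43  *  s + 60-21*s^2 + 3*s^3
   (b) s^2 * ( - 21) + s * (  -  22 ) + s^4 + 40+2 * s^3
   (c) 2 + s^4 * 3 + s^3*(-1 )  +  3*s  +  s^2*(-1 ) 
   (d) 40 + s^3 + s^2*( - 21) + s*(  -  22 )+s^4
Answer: b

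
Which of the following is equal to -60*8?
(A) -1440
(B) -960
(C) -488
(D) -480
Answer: D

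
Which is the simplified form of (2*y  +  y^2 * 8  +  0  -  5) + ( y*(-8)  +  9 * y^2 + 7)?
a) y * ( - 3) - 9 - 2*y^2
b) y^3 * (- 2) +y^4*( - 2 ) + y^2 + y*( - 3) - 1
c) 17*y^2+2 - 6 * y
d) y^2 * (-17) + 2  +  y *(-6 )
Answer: c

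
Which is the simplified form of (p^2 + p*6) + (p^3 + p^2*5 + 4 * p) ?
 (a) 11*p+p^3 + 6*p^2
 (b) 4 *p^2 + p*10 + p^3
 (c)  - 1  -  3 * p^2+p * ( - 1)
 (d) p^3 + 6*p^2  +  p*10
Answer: d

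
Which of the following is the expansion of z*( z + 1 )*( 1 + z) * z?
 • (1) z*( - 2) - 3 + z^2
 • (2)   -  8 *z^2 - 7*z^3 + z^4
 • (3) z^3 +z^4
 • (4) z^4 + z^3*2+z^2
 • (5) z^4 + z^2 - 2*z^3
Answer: 4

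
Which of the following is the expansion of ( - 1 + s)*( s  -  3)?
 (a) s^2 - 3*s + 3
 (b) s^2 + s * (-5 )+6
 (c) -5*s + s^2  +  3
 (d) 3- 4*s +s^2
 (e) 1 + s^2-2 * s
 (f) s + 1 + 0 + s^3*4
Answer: d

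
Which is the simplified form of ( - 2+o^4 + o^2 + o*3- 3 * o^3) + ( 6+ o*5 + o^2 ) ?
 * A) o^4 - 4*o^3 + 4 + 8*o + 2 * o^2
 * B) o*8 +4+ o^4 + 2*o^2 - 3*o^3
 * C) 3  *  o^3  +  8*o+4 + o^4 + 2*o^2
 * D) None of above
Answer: B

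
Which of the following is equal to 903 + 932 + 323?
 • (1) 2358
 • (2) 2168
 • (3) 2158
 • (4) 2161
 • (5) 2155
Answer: 3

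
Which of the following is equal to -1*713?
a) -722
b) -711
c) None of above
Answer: c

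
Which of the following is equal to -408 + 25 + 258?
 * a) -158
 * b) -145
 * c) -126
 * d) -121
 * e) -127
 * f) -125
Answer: f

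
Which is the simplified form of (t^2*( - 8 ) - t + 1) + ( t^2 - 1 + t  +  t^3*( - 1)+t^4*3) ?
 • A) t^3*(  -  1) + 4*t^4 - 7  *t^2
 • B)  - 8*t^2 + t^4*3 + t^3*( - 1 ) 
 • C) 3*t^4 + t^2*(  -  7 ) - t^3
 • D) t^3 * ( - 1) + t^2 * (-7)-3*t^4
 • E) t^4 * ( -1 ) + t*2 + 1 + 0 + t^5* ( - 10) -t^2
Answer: C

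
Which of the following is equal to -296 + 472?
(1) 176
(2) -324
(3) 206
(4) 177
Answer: 1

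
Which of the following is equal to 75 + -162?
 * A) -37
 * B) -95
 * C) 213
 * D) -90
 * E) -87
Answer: E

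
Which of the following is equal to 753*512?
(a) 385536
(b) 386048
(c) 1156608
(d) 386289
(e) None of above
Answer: a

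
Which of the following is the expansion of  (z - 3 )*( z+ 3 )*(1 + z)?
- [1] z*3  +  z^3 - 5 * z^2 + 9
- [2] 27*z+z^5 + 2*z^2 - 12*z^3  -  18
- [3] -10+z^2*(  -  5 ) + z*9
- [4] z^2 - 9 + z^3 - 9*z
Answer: 4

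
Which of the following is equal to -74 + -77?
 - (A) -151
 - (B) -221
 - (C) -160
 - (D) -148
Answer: A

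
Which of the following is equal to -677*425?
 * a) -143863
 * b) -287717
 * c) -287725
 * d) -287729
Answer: c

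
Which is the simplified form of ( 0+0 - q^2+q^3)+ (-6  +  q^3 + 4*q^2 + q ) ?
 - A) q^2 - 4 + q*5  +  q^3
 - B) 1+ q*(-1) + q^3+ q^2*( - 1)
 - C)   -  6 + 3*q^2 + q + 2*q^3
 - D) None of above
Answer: C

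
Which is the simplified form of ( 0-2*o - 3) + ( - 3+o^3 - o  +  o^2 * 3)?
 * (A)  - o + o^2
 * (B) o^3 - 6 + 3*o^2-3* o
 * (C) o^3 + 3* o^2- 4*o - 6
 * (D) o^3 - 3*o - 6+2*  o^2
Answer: B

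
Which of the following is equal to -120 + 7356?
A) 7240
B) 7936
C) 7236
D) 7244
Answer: C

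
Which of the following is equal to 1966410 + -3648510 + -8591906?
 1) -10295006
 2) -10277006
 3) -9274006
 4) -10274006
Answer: 4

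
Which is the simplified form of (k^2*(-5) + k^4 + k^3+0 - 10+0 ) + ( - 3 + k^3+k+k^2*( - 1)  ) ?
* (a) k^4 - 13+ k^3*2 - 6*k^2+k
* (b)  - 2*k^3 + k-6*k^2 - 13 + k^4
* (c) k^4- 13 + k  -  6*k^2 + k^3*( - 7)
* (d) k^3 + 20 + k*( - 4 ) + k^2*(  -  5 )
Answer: a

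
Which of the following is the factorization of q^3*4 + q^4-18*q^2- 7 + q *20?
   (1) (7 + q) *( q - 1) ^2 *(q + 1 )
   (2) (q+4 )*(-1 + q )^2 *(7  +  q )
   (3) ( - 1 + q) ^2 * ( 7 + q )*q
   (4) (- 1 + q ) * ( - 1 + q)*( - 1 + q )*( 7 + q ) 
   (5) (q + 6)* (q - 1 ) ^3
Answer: 4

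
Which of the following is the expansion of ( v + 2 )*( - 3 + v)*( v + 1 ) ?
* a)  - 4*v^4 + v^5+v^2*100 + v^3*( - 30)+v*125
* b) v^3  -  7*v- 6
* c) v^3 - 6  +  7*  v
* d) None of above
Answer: b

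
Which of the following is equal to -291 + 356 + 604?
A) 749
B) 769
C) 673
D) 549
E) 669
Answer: E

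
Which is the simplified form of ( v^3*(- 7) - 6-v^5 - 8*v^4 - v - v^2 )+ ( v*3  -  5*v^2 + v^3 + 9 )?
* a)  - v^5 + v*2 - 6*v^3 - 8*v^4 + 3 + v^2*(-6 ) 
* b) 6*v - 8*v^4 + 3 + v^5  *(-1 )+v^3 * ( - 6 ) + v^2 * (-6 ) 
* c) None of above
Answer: a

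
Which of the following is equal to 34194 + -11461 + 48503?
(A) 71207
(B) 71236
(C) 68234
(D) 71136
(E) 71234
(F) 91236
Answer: B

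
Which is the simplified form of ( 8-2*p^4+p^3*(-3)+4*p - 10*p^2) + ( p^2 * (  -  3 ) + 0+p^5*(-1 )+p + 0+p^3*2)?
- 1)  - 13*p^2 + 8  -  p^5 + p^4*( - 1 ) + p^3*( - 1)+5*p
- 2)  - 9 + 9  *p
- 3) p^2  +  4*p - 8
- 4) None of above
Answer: 4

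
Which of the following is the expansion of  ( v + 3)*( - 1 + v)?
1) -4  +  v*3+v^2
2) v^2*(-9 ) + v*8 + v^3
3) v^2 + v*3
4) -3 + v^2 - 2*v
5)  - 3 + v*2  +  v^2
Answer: 5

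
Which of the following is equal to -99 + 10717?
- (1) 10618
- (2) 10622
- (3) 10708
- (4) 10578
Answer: 1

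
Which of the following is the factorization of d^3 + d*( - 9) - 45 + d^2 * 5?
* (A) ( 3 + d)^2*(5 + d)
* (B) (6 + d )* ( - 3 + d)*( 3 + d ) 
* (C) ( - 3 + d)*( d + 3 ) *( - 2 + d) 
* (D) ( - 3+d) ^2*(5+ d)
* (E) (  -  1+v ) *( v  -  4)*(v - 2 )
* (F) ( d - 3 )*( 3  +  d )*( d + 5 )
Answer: F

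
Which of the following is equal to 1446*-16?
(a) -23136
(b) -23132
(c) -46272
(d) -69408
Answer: a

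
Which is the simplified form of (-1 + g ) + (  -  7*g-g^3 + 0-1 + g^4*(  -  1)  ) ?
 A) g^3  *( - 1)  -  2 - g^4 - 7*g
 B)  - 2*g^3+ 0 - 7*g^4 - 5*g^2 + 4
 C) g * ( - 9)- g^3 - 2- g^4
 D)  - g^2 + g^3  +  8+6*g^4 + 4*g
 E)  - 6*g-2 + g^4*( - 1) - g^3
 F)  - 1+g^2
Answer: E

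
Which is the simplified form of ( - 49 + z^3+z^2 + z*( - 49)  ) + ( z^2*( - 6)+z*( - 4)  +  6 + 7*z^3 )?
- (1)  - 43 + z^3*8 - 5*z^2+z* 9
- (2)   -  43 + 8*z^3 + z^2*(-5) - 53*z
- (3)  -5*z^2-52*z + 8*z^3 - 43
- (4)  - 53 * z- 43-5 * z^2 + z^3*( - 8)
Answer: 2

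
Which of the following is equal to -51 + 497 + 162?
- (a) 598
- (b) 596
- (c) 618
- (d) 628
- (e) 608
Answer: e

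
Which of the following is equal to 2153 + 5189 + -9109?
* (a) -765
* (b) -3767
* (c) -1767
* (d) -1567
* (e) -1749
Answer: c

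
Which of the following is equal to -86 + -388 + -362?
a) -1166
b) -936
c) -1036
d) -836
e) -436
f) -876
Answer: d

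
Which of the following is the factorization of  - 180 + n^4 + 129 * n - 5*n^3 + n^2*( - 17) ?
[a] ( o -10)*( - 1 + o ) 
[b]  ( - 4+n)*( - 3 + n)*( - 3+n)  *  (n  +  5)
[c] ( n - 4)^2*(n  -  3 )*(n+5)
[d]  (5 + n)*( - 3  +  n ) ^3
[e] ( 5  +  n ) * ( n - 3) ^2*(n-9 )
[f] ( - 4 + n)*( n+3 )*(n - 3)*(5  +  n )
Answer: b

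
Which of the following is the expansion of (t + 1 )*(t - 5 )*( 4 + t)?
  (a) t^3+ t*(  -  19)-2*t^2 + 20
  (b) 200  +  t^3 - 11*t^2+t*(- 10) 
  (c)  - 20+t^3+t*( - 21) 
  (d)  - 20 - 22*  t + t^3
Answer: c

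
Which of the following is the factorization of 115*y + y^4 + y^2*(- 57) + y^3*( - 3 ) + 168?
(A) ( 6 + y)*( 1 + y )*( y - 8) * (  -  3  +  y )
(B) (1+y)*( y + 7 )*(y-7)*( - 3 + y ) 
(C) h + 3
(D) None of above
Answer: D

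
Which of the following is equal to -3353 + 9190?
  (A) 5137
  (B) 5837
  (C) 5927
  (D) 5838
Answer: B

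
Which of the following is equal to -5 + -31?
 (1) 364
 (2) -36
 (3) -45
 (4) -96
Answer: 2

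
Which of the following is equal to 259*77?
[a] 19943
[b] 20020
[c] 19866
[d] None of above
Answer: a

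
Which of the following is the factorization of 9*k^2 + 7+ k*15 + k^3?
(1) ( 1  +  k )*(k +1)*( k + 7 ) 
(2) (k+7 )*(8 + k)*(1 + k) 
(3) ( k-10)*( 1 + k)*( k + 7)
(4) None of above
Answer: 1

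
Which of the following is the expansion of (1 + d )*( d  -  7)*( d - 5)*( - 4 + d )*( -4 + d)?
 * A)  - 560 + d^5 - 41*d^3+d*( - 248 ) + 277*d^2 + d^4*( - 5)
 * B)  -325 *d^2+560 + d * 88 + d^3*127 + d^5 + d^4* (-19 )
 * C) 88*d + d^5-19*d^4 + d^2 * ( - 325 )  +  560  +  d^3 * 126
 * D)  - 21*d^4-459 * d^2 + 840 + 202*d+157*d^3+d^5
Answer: B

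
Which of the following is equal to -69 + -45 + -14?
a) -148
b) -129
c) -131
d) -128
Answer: d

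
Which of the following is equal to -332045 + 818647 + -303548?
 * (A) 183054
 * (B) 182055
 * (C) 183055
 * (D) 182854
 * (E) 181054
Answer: A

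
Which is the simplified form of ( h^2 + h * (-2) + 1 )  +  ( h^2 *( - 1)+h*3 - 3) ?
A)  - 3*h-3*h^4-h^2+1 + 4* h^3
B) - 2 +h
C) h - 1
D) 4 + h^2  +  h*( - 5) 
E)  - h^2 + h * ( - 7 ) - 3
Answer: B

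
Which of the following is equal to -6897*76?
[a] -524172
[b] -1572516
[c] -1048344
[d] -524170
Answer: a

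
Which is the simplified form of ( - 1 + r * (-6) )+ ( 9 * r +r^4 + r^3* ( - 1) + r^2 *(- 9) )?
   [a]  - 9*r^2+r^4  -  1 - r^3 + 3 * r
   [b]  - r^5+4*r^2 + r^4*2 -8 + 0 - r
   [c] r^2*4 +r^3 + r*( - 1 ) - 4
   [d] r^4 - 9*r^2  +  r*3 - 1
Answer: a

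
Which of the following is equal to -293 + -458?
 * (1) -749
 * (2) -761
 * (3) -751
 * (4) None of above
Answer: 3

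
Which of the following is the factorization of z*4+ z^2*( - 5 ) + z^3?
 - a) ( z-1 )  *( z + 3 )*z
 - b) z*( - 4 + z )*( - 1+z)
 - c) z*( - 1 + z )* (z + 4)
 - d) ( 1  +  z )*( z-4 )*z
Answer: b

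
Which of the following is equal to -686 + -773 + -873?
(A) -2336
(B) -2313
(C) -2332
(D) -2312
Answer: C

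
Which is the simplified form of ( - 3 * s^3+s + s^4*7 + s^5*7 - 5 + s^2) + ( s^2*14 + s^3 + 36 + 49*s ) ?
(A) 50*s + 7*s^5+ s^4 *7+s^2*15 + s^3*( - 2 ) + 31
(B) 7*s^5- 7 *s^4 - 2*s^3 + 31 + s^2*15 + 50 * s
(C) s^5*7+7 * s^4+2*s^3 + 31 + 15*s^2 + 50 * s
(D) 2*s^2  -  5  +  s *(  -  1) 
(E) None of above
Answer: A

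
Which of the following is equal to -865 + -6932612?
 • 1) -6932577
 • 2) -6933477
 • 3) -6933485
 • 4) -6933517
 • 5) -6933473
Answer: 2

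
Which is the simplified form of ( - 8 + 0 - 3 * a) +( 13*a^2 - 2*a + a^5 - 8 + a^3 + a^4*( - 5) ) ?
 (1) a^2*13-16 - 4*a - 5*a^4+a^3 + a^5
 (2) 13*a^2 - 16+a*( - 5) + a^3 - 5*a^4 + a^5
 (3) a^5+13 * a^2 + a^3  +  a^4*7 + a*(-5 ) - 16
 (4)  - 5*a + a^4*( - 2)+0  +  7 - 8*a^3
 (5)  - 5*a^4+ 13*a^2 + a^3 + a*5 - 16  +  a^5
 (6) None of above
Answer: 2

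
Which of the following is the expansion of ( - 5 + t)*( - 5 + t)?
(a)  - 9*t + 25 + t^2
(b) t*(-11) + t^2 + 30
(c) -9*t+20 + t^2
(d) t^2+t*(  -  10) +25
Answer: d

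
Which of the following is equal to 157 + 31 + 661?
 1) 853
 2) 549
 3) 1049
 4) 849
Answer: 4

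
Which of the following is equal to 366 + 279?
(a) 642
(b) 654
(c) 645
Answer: c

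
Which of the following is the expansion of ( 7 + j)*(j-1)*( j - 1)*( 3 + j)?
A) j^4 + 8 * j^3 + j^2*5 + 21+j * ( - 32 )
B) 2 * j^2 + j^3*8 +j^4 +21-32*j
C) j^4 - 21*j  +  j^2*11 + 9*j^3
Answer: B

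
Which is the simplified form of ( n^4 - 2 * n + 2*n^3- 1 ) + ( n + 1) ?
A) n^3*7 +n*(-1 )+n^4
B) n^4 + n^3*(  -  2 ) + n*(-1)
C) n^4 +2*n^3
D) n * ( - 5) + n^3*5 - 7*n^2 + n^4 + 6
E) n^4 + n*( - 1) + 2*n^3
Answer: E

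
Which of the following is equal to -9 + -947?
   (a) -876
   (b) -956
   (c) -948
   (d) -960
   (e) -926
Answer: b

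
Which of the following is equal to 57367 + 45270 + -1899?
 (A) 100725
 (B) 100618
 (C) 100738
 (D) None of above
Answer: C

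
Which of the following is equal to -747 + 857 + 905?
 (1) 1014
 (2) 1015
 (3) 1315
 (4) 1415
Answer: 2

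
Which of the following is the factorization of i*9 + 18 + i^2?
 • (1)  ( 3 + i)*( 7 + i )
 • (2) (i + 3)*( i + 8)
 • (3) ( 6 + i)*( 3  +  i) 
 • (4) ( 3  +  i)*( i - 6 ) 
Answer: 3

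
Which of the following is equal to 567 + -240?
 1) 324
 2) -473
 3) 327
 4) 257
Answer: 3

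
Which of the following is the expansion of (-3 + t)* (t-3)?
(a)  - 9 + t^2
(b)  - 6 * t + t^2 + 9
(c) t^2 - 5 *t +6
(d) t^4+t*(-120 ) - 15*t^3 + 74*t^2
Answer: b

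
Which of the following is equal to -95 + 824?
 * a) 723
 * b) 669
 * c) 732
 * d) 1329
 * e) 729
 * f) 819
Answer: e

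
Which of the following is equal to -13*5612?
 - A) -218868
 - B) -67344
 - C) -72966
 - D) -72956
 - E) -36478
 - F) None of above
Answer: D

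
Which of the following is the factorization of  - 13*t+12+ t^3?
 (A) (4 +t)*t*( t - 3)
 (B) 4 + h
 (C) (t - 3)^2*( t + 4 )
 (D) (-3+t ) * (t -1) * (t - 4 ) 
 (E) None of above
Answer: E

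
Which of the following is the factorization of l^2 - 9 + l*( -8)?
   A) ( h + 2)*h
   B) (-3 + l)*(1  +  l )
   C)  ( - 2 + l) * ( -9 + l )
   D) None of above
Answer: D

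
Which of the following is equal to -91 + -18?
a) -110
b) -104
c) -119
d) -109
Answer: d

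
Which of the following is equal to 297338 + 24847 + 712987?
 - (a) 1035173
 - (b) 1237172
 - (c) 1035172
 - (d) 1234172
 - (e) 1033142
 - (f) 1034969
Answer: c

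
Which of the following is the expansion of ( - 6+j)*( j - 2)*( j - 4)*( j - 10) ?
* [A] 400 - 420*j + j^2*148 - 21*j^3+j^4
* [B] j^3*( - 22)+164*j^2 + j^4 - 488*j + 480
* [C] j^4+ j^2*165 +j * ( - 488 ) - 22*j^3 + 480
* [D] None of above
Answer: B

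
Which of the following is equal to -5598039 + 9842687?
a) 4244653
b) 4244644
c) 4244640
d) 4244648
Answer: d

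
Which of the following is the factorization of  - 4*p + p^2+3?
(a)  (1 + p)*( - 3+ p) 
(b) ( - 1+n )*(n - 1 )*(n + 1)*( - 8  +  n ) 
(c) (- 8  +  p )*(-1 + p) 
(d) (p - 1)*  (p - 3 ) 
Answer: d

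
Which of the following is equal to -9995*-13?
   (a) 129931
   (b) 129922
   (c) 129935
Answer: c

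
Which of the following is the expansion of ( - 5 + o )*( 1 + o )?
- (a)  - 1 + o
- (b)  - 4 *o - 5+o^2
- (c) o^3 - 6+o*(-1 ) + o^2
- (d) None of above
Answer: b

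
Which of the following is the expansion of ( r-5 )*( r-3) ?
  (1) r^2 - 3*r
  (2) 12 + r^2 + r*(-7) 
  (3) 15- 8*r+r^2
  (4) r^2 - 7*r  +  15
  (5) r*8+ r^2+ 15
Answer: 3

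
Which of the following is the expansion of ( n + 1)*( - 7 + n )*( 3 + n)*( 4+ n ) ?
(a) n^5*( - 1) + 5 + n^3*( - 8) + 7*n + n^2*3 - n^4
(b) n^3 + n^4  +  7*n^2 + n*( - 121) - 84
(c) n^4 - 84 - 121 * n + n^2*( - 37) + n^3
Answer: c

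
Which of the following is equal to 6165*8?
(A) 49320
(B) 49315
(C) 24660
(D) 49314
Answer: A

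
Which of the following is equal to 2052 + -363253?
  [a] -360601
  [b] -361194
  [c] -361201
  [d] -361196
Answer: c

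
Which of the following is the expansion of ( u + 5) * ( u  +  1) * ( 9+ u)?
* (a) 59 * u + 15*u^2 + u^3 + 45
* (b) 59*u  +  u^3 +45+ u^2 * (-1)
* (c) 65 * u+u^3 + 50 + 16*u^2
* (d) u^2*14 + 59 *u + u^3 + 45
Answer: a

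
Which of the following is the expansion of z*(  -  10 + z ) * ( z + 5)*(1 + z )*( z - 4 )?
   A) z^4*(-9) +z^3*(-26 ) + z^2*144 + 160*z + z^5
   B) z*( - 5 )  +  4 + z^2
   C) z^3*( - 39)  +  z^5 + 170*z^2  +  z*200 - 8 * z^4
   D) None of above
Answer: C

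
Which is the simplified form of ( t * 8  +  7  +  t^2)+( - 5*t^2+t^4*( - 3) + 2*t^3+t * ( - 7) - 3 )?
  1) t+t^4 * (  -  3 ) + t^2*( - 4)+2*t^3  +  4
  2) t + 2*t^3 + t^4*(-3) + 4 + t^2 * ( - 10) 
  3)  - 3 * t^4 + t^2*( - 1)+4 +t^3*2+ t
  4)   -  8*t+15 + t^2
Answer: 1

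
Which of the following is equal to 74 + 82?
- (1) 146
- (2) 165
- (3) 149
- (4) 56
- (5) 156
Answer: 5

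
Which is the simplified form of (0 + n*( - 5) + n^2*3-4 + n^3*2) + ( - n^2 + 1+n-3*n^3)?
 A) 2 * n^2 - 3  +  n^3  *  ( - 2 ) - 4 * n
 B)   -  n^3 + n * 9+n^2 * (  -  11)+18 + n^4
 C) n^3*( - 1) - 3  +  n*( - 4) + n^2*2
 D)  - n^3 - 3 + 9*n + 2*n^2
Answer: C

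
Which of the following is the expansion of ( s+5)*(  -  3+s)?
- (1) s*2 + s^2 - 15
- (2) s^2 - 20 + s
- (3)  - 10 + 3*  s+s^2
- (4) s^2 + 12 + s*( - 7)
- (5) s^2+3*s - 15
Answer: 1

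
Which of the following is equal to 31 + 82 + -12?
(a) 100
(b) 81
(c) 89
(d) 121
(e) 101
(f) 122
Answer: e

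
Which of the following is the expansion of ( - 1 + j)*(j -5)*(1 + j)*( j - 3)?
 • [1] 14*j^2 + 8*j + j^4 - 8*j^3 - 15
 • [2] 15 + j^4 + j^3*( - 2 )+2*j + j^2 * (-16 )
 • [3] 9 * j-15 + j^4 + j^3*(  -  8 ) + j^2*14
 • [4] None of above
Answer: 1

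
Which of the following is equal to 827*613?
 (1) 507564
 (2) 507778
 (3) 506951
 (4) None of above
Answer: 3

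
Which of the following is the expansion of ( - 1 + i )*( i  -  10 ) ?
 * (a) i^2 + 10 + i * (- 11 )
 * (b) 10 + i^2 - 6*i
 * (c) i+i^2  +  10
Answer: a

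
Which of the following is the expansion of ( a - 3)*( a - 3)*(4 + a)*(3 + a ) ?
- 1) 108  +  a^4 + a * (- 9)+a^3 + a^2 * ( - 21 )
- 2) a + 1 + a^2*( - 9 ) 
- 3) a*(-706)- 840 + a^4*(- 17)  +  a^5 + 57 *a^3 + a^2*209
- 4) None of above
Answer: 1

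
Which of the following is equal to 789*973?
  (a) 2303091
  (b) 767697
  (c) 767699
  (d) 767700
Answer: b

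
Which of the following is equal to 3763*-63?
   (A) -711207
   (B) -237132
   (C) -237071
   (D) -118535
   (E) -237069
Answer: E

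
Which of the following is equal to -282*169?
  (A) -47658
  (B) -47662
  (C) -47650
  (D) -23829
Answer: A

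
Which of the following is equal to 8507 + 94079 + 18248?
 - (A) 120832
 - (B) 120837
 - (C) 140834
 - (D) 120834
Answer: D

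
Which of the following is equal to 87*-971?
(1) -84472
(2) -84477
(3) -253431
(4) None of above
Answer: 2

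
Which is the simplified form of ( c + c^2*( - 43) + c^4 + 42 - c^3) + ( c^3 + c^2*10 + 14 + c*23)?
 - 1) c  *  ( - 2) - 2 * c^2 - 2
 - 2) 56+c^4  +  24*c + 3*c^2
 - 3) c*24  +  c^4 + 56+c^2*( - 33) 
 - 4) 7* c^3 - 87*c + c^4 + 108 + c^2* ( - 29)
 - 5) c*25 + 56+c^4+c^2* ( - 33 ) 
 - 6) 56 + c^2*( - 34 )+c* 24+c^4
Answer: 3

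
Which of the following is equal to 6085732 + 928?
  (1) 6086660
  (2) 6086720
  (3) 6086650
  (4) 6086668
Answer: 1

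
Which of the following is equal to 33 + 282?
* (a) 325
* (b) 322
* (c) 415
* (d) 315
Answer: d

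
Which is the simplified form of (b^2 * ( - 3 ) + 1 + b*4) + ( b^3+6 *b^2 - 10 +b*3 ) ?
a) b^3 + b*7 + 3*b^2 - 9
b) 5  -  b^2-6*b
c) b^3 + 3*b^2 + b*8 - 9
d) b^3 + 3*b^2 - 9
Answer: a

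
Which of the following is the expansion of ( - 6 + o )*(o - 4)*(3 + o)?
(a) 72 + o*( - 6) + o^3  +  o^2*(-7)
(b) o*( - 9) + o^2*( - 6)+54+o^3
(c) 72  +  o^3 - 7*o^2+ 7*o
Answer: a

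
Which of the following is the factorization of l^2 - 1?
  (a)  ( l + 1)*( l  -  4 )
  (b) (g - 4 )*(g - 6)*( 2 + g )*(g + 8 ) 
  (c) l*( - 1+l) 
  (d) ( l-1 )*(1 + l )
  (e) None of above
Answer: d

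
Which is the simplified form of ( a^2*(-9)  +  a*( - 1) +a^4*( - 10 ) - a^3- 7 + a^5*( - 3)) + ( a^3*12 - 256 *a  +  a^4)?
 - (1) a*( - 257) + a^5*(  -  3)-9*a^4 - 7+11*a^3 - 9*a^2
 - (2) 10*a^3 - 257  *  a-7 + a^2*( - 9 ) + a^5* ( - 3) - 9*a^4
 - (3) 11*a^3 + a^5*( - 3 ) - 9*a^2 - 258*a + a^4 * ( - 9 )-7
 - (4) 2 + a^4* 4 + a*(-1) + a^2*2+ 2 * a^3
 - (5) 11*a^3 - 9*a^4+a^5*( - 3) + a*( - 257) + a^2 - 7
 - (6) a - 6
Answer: 1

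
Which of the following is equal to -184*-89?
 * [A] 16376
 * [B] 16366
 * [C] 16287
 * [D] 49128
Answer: A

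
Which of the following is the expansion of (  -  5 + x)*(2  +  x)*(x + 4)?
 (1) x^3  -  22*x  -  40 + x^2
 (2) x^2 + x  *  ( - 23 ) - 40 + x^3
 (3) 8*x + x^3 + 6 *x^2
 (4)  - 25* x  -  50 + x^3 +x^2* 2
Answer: 1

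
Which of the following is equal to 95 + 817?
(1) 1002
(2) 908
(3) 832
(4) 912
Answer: 4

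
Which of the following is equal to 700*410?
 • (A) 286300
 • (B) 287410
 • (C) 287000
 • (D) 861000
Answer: C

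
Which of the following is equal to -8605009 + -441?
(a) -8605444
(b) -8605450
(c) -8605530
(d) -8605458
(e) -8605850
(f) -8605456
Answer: b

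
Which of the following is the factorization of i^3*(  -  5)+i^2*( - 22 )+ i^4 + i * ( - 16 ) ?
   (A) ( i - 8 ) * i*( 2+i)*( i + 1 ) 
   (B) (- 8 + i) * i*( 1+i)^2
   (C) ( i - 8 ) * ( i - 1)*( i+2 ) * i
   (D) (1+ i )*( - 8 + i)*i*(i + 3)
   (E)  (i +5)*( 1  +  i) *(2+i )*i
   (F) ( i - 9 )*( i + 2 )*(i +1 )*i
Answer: A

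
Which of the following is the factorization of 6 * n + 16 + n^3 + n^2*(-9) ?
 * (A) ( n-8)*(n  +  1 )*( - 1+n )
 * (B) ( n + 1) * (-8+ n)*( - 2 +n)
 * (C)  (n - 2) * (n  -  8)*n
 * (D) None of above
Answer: B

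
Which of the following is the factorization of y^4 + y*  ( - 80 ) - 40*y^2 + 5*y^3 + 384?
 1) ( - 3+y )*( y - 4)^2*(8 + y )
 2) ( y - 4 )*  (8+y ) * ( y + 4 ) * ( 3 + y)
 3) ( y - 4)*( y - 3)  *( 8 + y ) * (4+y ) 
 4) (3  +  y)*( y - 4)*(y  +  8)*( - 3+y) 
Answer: 3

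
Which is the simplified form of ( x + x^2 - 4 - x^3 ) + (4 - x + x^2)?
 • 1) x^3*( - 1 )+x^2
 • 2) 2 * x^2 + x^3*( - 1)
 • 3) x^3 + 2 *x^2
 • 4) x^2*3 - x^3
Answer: 2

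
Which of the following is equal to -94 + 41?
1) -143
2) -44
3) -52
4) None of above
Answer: 4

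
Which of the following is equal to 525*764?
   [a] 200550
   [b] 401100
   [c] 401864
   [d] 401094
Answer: b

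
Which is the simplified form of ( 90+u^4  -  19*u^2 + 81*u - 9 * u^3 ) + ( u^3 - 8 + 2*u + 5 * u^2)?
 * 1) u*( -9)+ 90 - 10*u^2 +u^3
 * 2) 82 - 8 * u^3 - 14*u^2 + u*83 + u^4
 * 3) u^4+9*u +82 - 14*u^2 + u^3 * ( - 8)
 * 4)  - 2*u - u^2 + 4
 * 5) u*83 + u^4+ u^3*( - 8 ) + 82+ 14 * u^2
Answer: 2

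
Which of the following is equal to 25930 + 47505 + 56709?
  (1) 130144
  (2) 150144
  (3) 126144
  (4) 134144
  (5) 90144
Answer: 1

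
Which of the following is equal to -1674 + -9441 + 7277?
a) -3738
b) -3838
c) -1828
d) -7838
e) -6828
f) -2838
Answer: b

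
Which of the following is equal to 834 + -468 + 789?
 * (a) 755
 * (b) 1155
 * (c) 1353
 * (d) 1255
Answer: b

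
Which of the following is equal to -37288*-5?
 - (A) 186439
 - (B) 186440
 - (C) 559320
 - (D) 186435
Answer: B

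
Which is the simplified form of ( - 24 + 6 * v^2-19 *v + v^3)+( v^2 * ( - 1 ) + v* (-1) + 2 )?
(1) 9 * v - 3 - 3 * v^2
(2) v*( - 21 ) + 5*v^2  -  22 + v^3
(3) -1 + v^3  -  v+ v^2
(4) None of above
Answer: 4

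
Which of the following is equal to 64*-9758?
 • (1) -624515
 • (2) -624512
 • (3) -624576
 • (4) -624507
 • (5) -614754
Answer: 2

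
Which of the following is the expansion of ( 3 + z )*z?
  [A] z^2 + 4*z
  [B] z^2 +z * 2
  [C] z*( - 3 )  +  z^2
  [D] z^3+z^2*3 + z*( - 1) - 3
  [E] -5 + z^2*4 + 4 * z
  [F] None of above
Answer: F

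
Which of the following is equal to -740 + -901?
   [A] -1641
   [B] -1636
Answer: A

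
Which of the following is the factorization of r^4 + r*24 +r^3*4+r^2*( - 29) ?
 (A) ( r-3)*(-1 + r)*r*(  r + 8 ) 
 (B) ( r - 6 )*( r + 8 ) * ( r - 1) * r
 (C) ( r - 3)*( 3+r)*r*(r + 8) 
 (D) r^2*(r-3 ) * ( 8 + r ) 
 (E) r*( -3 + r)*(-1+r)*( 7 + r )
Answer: A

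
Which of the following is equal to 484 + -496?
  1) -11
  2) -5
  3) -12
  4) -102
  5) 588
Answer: 3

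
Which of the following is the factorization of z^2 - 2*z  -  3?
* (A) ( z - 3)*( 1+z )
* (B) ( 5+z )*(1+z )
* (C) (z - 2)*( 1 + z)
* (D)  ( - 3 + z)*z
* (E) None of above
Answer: A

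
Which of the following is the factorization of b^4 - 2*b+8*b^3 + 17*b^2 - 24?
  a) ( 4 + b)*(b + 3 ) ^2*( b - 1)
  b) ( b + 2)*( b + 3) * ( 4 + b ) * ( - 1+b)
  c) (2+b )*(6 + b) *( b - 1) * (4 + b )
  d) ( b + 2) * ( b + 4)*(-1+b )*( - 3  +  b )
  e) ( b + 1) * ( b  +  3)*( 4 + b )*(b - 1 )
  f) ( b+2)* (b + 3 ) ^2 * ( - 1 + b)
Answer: b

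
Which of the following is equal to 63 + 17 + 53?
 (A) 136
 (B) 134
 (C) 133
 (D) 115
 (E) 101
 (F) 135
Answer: C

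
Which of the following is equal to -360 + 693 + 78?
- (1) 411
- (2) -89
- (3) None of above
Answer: 1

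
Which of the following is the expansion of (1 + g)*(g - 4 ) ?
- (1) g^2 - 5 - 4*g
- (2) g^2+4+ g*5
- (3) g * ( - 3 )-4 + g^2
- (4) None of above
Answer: 3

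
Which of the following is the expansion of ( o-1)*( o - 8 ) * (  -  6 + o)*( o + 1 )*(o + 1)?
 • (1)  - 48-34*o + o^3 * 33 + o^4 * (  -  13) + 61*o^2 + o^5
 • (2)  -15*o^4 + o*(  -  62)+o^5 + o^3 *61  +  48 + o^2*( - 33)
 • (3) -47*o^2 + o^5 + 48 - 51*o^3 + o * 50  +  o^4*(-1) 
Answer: 1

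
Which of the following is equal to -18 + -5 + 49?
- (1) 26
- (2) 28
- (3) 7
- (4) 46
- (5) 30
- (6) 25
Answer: 1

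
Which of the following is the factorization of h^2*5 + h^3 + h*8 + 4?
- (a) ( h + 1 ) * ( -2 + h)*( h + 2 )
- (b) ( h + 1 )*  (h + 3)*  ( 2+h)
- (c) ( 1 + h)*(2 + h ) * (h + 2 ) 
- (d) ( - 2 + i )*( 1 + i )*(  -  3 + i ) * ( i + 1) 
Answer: c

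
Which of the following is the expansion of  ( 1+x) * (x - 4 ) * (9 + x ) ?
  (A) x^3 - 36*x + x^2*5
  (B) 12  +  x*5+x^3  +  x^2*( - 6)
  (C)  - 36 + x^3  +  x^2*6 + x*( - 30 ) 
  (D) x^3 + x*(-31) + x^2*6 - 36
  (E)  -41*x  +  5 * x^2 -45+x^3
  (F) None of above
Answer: D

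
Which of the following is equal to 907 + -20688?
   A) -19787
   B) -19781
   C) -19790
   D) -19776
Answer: B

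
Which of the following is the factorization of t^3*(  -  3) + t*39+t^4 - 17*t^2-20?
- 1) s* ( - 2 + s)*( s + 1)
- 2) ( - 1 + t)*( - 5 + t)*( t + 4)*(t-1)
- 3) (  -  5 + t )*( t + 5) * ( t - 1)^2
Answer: 2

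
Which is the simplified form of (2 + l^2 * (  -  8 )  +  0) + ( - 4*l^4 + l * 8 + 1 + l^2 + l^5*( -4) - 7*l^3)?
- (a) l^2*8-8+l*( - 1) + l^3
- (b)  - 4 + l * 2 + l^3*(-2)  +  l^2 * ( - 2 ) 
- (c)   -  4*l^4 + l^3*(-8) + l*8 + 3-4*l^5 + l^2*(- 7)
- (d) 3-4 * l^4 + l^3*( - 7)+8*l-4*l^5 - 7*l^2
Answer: d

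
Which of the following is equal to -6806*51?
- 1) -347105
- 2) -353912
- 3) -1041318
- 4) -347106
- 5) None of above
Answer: 4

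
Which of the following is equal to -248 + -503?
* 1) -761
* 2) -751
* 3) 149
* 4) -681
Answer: 2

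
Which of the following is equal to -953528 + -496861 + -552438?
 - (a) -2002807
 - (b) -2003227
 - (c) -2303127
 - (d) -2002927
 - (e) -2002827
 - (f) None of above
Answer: e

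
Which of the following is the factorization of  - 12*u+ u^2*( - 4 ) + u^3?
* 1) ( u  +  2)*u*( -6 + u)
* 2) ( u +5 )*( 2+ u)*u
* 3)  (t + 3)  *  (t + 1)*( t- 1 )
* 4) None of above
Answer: 1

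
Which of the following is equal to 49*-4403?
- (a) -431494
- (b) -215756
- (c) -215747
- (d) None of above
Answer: c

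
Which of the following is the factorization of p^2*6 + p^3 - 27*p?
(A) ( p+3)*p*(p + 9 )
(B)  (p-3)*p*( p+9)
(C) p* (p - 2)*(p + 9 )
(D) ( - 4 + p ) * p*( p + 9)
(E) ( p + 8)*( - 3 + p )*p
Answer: B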